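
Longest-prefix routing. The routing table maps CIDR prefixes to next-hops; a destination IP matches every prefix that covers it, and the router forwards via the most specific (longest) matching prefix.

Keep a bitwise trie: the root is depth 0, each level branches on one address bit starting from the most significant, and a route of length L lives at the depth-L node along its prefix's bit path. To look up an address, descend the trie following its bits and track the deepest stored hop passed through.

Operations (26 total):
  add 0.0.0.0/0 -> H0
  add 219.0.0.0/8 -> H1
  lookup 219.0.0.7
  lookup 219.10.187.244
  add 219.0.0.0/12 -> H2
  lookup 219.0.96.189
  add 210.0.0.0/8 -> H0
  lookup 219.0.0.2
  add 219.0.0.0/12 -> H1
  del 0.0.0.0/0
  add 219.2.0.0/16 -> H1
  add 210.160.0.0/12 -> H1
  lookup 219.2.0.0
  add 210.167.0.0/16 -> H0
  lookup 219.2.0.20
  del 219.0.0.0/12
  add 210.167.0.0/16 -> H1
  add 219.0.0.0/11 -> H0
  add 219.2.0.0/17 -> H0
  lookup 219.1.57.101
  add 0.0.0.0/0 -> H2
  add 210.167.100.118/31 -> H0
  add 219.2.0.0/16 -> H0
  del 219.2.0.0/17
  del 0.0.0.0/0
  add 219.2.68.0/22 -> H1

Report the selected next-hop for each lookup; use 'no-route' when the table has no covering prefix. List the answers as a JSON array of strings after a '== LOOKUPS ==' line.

Process each operation:
  add 0.0.0.0/0 -> H0 at depth 0
  add 219.0.0.0/8 -> H1 at depth 8
  ? 219.0.0.7  path d0:H0→d1:-→d2:-→d3:-→d4:-→d5:-→d6:-→d7:-→d8:H1  best=H1
  ? 219.10.187.244  path d0:H0→d1:-→d2:-→d3:-→d4:-→d5:-→d6:-→d7:-→d8:H1  best=H1
  add 219.0.0.0/12 -> H2 at depth 12
  ? 219.0.96.189  path d0:H0→d1:-→d2:-→d3:-→d4:-→d5:-→d6:-→d7:-→d8:H1→d9:-→d10:-→d11:-→d12:H2  best=H2
  add 210.0.0.0/8 -> H0 at depth 8
  ? 219.0.0.2  path d0:H0→d1:-→d2:-→d3:-→d4:-→d5:-→d6:-→d7:-→d8:H1→d9:-→d10:-→d11:-→d12:H2  best=H2
  add 219.0.0.0/12 -> H1 at depth 12
  del 0.0.0.0/0 (clear depth 0)
  add 219.2.0.0/16 -> H1 at depth 16
  add 210.160.0.0/12 -> H1 at depth 12
  ? 219.2.0.0  path d0:-→d1:-→d2:-→d3:-→d4:-→d5:-→d6:-→d7:-→d8:H1→d9:-→d10:-→d11:-→d12:H1→d13:-→d14:-→d15:-→d16:H1  best=H1
  add 210.167.0.0/16 -> H0 at depth 16
  ? 219.2.0.20  path d0:-→d1:-→d2:-→d3:-→d4:-→d5:-→d6:-→d7:-→d8:H1→d9:-→d10:-→d11:-→d12:H1→d13:-→d14:-→d15:-→d16:H1  best=H1
  del 219.0.0.0/12 (clear depth 12)
  add 210.167.0.0/16 -> H1 at depth 16
  add 219.0.0.0/11 -> H0 at depth 11
  add 219.2.0.0/17 -> H0 at depth 17
  ? 219.1.57.101  path d0:-→d1:-→d2:-→d3:-→d4:-→d5:-→d6:-→d7:-→d8:H1→d9:-→d10:-→d11:H0→d12:-→d13:-→d14:-  best=H0
  add 0.0.0.0/0 -> H2 at depth 0
  add 210.167.100.118/31 -> H0 at depth 31
  add 219.2.0.0/16 -> H0 at depth 16
  del 219.2.0.0/17 (clear depth 17)
  del 0.0.0.0/0 (clear depth 0)
  add 219.2.68.0/22 -> H1 at depth 22

== LOOKUPS ==
["H1","H1","H2","H2","H1","H1","H0"]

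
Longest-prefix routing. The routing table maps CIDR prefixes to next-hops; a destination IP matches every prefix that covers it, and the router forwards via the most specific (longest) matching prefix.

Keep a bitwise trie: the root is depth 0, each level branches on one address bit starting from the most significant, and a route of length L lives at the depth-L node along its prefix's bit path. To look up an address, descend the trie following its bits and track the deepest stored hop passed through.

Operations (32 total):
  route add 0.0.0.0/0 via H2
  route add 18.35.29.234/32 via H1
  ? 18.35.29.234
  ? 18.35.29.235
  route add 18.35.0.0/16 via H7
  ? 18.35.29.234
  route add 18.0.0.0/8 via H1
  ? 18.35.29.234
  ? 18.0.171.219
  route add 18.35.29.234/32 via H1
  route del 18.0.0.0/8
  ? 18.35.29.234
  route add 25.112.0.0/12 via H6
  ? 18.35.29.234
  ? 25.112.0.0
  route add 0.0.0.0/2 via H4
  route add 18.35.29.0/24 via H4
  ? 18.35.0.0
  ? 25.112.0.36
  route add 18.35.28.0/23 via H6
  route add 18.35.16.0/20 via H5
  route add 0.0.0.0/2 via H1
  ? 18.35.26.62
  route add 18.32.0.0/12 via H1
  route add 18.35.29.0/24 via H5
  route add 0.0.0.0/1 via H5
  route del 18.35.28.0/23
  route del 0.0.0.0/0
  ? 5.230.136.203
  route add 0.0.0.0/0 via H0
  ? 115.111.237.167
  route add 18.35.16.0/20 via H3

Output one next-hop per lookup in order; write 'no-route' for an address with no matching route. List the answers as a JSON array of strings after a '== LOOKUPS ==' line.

Trace:
  add 0.0.0.0/0 -> H2 at depth 0
  add 18.35.29.234/32 -> H1 at depth 32
  Q 18.35.29.234: descend 00010010001000110001110111101010 ; hops seen [H2,H1] ; pick H1
  Q 18.35.29.235: descend 0001001000100011000111011110101 ; hops seen [H2] ; pick H2
  add 18.35.0.0/16 -> H7 at depth 16
  Q 18.35.29.234: descend 00010010001000110001110111101010 ; hops seen [H2,H7,H1] ; pick H1
  add 18.0.0.0/8 -> H1 at depth 8
  Q 18.35.29.234: descend 00010010001000110001110111101010 ; hops seen [H2,H1,H7,H1] ; pick H1
  Q 18.0.171.219: descend 0001001000 ; hops seen [H2,H1] ; pick H1
  add 18.35.29.234/32 -> H1 at depth 32
  - 18.0.0.0/8 clear@8
  Q 18.35.29.234: descend 00010010001000110001110111101010 ; hops seen [H2,H7,H1] ; pick H1
  add 25.112.0.0/12 -> H6 at depth 12
  Q 18.35.29.234: descend 00010010001000110001110111101010 ; hops seen [H2,H7,H1] ; pick H1
  Q 25.112.0.0: descend 000110010111 ; hops seen [H2,H6] ; pick H6
  add 0.0.0.0/2 -> H4 at depth 2
  add 18.35.29.0/24 -> H4 at depth 24
  Q 18.35.0.0: descend 0001001000100011000 ; hops seen [H2,H4,H7] ; pick H7
  Q 25.112.0.36: descend 000110010111 ; hops seen [H2,H4,H6] ; pick H6
  add 18.35.28.0/23 -> H6 at depth 23
  add 18.35.16.0/20 -> H5 at depth 20
  add 0.0.0.0/2 -> H1 at depth 2
  Q 18.35.26.62: descend 000100100010001100011 ; hops seen [H2,H1,H7,H5] ; pick H5
  add 18.32.0.0/12 -> H1 at depth 12
  add 18.35.29.0/24 -> H5 at depth 24
  add 0.0.0.0/1 -> H5 at depth 1
  - 18.35.28.0/23 clear@23
  - 0.0.0.0/0 clear@0
  Q 5.230.136.203: descend 000 ; hops seen [H5,H1] ; pick H1
  add 0.0.0.0/0 -> H0 at depth 0
  Q 115.111.237.167: descend 0 ; hops seen [H0,H5] ; pick H5
  add 18.35.16.0/20 -> H3 at depth 20

== LOOKUPS ==
["H1","H2","H1","H1","H1","H1","H1","H6","H7","H6","H5","H1","H5"]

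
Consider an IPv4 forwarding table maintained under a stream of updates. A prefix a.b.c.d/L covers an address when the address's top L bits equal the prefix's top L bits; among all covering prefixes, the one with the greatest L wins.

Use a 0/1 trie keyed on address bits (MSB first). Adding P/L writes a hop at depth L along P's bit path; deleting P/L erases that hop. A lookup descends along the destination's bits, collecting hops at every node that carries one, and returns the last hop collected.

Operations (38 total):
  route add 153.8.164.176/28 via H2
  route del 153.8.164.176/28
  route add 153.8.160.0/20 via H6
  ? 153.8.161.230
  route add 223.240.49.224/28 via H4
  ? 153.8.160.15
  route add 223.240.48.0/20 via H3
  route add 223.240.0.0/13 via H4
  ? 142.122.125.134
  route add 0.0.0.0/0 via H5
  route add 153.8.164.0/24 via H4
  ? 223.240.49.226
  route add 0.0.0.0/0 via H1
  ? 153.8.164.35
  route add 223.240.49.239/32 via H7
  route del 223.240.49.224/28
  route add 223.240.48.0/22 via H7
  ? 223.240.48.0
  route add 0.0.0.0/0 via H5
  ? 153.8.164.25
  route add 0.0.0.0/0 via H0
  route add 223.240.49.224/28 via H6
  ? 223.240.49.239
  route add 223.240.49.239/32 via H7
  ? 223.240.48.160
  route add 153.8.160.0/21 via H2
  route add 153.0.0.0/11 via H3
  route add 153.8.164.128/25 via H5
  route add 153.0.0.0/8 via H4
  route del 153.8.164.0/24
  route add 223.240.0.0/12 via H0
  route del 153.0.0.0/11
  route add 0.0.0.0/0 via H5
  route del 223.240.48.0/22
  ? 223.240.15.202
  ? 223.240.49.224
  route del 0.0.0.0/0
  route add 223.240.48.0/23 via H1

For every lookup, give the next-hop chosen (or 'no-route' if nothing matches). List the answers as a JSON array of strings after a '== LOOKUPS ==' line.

Process each operation:
  add 153.8.164.176/28 -> H2 at depth 28
  - 153.8.164.176/28 clear@28
  add 153.8.160.0/20 -> H6 at depth 20
  ? 153.8.161.230  path d0:-→d1:-→d2:-→d3:-→d4:-→d5:-→d6:-→d7:-→d8:-→d9:-→d10:-→d11:-→d12:-→d13:-→d14:-→d15:-→d16:-→d17:-→d18:-→d19:-→d20:H6→d21:-  best=H6
  add 223.240.49.224/28 -> H4 at depth 28
  ? 153.8.160.15  path d0:-→d1:-→d2:-→d3:-→d4:-→d5:-→d6:-→d7:-→d8:-→d9:-→d10:-→d11:-→d12:-→d13:-→d14:-→d15:-→d16:-→d17:-→d18:-→d19:-→d20:H6→d21:-  best=H6
  add 223.240.48.0/20 -> H3 at depth 20
  add 223.240.0.0/13 -> H4 at depth 13
  ? 142.122.125.134  path d0:-→d1:-→d2:-→d3:-  best=no-route
  add 0.0.0.0/0 -> H5 at depth 0
  add 153.8.164.0/24 -> H4 at depth 24
  ? 223.240.49.226  path d0:H5→d1:-→d2:-→d3:-→d4:-→d5:-→d6:-→d7:-→d8:-→d9:-→d10:-→d11:-→d12:-→d13:H4→d14:-→d15:-→d16:-→d17:-→d18:-→d19:-→d20:H3→d21:-→d22:-→d23:-→d24:-→d25:-→d26:-→d27:-→d28:H4  best=H4
  add 0.0.0.0/0 -> H1 at depth 0
  ? 153.8.164.35  path d0:H1→d1:-→d2:-→d3:-→d4:-→d5:-→d6:-→d7:-→d8:-→d9:-→d10:-→d11:-→d12:-→d13:-→d14:-→d15:-→d16:-→d17:-→d18:-→d19:-→d20:H6→d21:-→d22:-→d23:-→d24:H4  best=H4
  add 223.240.49.239/32 -> H7 at depth 32
  - 223.240.49.224/28 clear@28
  add 223.240.48.0/22 -> H7 at depth 22
  ? 223.240.48.0  path d0:H1→d1:-→d2:-→d3:-→d4:-→d5:-→d6:-→d7:-→d8:-→d9:-→d10:-→d11:-→d12:-→d13:H4→d14:-→d15:-→d16:-→d17:-→d18:-→d19:-→d20:H3→d21:-→d22:H7→d23:-  best=H7
  add 0.0.0.0/0 -> H5 at depth 0
  ? 153.8.164.25  path d0:H5→d1:-→d2:-→d3:-→d4:-→d5:-→d6:-→d7:-→d8:-→d9:-→d10:-→d11:-→d12:-→d13:-→d14:-→d15:-→d16:-→d17:-→d18:-→d19:-→d20:H6→d21:-→d22:-→d23:-→d24:H4  best=H4
  add 0.0.0.0/0 -> H0 at depth 0
  add 223.240.49.224/28 -> H6 at depth 28
  ? 223.240.49.239  path d0:H0→d1:-→d2:-→d3:-→d4:-→d5:-→d6:-→d7:-→d8:-→d9:-→d10:-→d11:-→d12:-→d13:H4→d14:-→d15:-→d16:-→d17:-→d18:-→d19:-→d20:H3→d21:-→d22:H7→d23:-→d24:-→d25:-→d26:-→d27:-→d28:H6→d29:-→d30:-→d31:-→d32:H7  best=H7
  add 223.240.49.239/32 -> H7 at depth 32
  ? 223.240.48.160  path d0:H0→d1:-→d2:-→d3:-→d4:-→d5:-→d6:-→d7:-→d8:-→d9:-→d10:-→d11:-→d12:-→d13:H4→d14:-→d15:-→d16:-→d17:-→d18:-→d19:-→d20:H3→d21:-→d22:H7→d23:-  best=H7
  add 153.8.160.0/21 -> H2 at depth 21
  add 153.0.0.0/11 -> H3 at depth 11
  add 153.8.164.128/25 -> H5 at depth 25
  add 153.0.0.0/8 -> H4 at depth 8
  - 153.8.164.0/24 clear@24
  add 223.240.0.0/12 -> H0 at depth 12
  - 153.0.0.0/11 clear@11
  add 0.0.0.0/0 -> H5 at depth 0
  - 223.240.48.0/22 clear@22
  ? 223.240.15.202  path d0:H5→d1:-→d2:-→d3:-→d4:-→d5:-→d6:-→d7:-→d8:-→d9:-→d10:-→d11:-→d12:H0→d13:H4→d14:-→d15:-→d16:-→d17:-→d18:-  best=H4
  ? 223.240.49.224  path d0:H5→d1:-→d2:-→d3:-→d4:-→d5:-→d6:-→d7:-→d8:-→d9:-→d10:-→d11:-→d12:H0→d13:H4→d14:-→d15:-→d16:-→d17:-→d18:-→d19:-→d20:H3→d21:-→d22:-→d23:-→d24:-→d25:-→d26:-→d27:-→d28:H6  best=H6
  - 0.0.0.0/0 clear@0
  add 223.240.48.0/23 -> H1 at depth 23

== LOOKUPS ==
["H6","H6","no-route","H4","H4","H7","H4","H7","H7","H4","H6"]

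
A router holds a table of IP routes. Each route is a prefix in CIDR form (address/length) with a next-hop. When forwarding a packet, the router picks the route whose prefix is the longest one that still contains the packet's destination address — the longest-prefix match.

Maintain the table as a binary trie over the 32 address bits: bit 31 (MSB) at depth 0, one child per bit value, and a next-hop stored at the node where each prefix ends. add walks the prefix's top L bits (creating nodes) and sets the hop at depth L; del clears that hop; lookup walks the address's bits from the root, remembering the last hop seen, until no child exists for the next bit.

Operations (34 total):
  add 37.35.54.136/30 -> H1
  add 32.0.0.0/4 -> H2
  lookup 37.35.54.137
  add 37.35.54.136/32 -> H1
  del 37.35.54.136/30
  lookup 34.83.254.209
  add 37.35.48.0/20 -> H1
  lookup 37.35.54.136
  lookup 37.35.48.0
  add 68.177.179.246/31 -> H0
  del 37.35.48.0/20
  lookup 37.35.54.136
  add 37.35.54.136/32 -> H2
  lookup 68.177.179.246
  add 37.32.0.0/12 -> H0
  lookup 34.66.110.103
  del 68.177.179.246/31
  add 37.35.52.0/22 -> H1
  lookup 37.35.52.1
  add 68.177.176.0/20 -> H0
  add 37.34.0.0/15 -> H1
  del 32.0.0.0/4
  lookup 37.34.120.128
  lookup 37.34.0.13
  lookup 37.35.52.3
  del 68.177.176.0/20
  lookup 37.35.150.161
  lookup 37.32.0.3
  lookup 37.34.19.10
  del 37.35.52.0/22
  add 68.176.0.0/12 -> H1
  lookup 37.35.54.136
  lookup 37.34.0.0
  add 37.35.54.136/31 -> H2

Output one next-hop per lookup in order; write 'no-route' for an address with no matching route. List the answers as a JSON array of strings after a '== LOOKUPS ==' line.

Apply in order:
  add 37.35.54.136/30 -> H1 at depth 30
  add 32.0.0.0/4 -> H2 at depth 4
  lookup 37.35.54.137: bits 001001010010001100110110100010 walk d0:-→d1:-→d2:-→d3:-→d4:H2→d5:-→d6:-→d7:-→d8:-→d9:-→d10:-→d11:-→d12:-→d13:-→d14:-→d15:-→d16:-→d17:-→d18:-→d19:-→d20:-→d21:-→d22:-→d23:-→d24:-→d25:-→d26:-→d27:-→d28:-→d29:-→d30:H1 -> H1
  add 37.35.54.136/32 -> H1 at depth 32
  del 37.35.54.136/30 (clear depth 30)
  lookup 34.83.254.209: bits 00100 walk d0:-→d1:-→d2:-→d3:-→d4:H2→d5:- -> H2
  add 37.35.48.0/20 -> H1 at depth 20
  lookup 37.35.54.136: bits 00100101001000110011011010001000 walk d0:-→d1:-→d2:-→d3:-→d4:H2→d5:-→d6:-→d7:-→d8:-→d9:-→d10:-→d11:-→d12:-→d13:-→d14:-→d15:-→d16:-→d17:-→d18:-→d19:-→d20:H1→d21:-→d22:-→d23:-→d24:-→d25:-→d26:-→d27:-→d28:-→d29:-→d30:-→d31:-→d32:H1 -> H1
  lookup 37.35.48.0: bits 001001010010001100110 walk d0:-→d1:-→d2:-→d3:-→d4:H2→d5:-→d6:-→d7:-→d8:-→d9:-→d10:-→d11:-→d12:-→d13:-→d14:-→d15:-→d16:-→d17:-→d18:-→d19:-→d20:H1→d21:- -> H1
  add 68.177.179.246/31 -> H0 at depth 31
  del 37.35.48.0/20 (clear depth 20)
  lookup 37.35.54.136: bits 00100101001000110011011010001000 walk d0:-→d1:-→d2:-→d3:-→d4:H2→d5:-→d6:-→d7:-→d8:-→d9:-→d10:-→d11:-→d12:-→d13:-→d14:-→d15:-→d16:-→d17:-→d18:-→d19:-→d20:-→d21:-→d22:-→d23:-→d24:-→d25:-→d26:-→d27:-→d28:-→d29:-→d30:-→d31:-→d32:H1 -> H1
  add 37.35.54.136/32 -> H2 at depth 32
  lookup 68.177.179.246: bits 0100010010110001101100111111011 walk d0:-→d1:-→d2:-→d3:-→d4:-→d5:-→d6:-→d7:-→d8:-→d9:-→d10:-→d11:-→d12:-→d13:-→d14:-→d15:-→d16:-→d17:-→d18:-→d19:-→d20:-→d21:-→d22:-→d23:-→d24:-→d25:-→d26:-→d27:-→d28:-→d29:-→d30:-→d31:H0 -> H0
  add 37.32.0.0/12 -> H0 at depth 12
  lookup 34.66.110.103: bits 00100 walk d0:-→d1:-→d2:-→d3:-→d4:H2→d5:- -> H2
  del 68.177.179.246/31 (clear depth 31)
  add 37.35.52.0/22 -> H1 at depth 22
  lookup 37.35.52.1: bits 0010010100100011001101 walk d0:-→d1:-→d2:-→d3:-→d4:H2→d5:-→d6:-→d7:-→d8:-→d9:-→d10:-→d11:-→d12:H0→d13:-→d14:-→d15:-→d16:-→d17:-→d18:-→d19:-→d20:-→d21:-→d22:H1 -> H1
  add 68.177.176.0/20 -> H0 at depth 20
  add 37.34.0.0/15 -> H1 at depth 15
  del 32.0.0.0/4 (clear depth 4)
  lookup 37.34.120.128: bits 001001010010001 walk d0:-→d1:-→d2:-→d3:-→d4:-→d5:-→d6:-→d7:-→d8:-→d9:-→d10:-→d11:-→d12:H0→d13:-→d14:-→d15:H1 -> H1
  lookup 37.34.0.13: bits 001001010010001 walk d0:-→d1:-→d2:-→d3:-→d4:-→d5:-→d6:-→d7:-→d8:-→d9:-→d10:-→d11:-→d12:H0→d13:-→d14:-→d15:H1 -> H1
  lookup 37.35.52.3: bits 0010010100100011001101 walk d0:-→d1:-→d2:-→d3:-→d4:-→d5:-→d6:-→d7:-→d8:-→d9:-→d10:-→d11:-→d12:H0→d13:-→d14:-→d15:H1→d16:-→d17:-→d18:-→d19:-→d20:-→d21:-→d22:H1 -> H1
  del 68.177.176.0/20 (clear depth 20)
  lookup 37.35.150.161: bits 0010010100100011 walk d0:-→d1:-→d2:-→d3:-→d4:-→d5:-→d6:-→d7:-→d8:-→d9:-→d10:-→d11:-→d12:H0→d13:-→d14:-→d15:H1→d16:- -> H1
  lookup 37.32.0.3: bits 00100101001000 walk d0:-→d1:-→d2:-→d3:-→d4:-→d5:-→d6:-→d7:-→d8:-→d9:-→d10:-→d11:-→d12:H0→d13:-→d14:- -> H0
  lookup 37.34.19.10: bits 001001010010001 walk d0:-→d1:-→d2:-→d3:-→d4:-→d5:-→d6:-→d7:-→d8:-→d9:-→d10:-→d11:-→d12:H0→d13:-→d14:-→d15:H1 -> H1
  del 37.35.52.0/22 (clear depth 22)
  add 68.176.0.0/12 -> H1 at depth 12
  lookup 37.35.54.136: bits 00100101001000110011011010001000 walk d0:-→d1:-→d2:-→d3:-→d4:-→d5:-→d6:-→d7:-→d8:-→d9:-→d10:-→d11:-→d12:H0→d13:-→d14:-→d15:H1→d16:-→d17:-→d18:-→d19:-→d20:-→d21:-→d22:-→d23:-→d24:-→d25:-→d26:-→d27:-→d28:-→d29:-→d30:-→d31:-→d32:H2 -> H2
  lookup 37.34.0.0: bits 001001010010001 walk d0:-→d1:-→d2:-→d3:-→d4:-→d5:-→d6:-→d7:-→d8:-→d9:-→d10:-→d11:-→d12:H0→d13:-→d14:-→d15:H1 -> H1
  add 37.35.54.136/31 -> H2 at depth 31

== LOOKUPS ==
["H1","H2","H1","H1","H1","H0","H2","H1","H1","H1","H1","H1","H0","H1","H2","H1"]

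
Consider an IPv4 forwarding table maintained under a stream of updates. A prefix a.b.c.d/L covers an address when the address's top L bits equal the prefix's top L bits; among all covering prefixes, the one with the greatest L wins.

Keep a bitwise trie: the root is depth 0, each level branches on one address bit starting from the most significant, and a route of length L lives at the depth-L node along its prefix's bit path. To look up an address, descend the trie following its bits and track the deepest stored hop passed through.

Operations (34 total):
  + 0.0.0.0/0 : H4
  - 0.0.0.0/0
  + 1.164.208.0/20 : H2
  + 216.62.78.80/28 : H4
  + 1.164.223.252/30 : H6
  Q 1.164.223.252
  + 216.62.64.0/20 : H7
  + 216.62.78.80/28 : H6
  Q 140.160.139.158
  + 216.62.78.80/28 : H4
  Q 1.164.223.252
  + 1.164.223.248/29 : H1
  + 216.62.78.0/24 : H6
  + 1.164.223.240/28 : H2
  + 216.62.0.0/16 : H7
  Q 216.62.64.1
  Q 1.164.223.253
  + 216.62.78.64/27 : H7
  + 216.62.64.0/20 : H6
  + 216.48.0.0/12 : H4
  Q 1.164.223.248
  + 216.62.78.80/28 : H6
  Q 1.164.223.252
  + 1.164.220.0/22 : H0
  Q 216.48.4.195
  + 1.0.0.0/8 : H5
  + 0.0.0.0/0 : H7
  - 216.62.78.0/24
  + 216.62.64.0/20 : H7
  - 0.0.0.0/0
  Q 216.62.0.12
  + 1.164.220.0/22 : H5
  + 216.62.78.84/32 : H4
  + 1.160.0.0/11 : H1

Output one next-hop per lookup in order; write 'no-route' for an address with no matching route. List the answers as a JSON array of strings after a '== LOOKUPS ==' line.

Process each operation:
  + 0.0.0.0/0 (H4) depth=0
  - 0.0.0.0/0 clear@0
  + 1.164.208.0/20 (H2) depth=20
  + 216.62.78.80/28 (H4) depth=28
  + 1.164.223.252/30 (H6) depth=30
  lookup 1.164.223.252: bits 000000011010010011011111111111 walk d0:-→d1:-→d2:-→d3:-→d4:-→d5:-→d6:-→d7:-→d8:-→d9:-→d10:-→d11:-→d12:-→d13:-→d14:-→d15:-→d16:-→d17:-→d18:-→d19:-→d20:H2→d21:-→d22:-→d23:-→d24:-→d25:-→d26:-→d27:-→d28:-→d29:-→d30:H6 -> H6
  + 216.62.64.0/20 (H7) depth=20
  + 216.62.78.80/28 (H6) depth=28
  lookup 140.160.139.158: bits 1 walk d0:-→d1:- -> no-route
  + 216.62.78.80/28 (H4) depth=28
  lookup 1.164.223.252: bits 000000011010010011011111111111 walk d0:-→d1:-→d2:-→d3:-→d4:-→d5:-→d6:-→d7:-→d8:-→d9:-→d10:-→d11:-→d12:-→d13:-→d14:-→d15:-→d16:-→d17:-→d18:-→d19:-→d20:H2→d21:-→d22:-→d23:-→d24:-→d25:-→d26:-→d27:-→d28:-→d29:-→d30:H6 -> H6
  + 1.164.223.248/29 (H1) depth=29
  + 216.62.78.0/24 (H6) depth=24
  + 1.164.223.240/28 (H2) depth=28
  + 216.62.0.0/16 (H7) depth=16
  lookup 216.62.64.1: bits 11011000001111100100 walk d0:-→d1:-→d2:-→d3:-→d4:-→d5:-→d6:-→d7:-→d8:-→d9:-→d10:-→d11:-→d12:-→d13:-→d14:-→d15:-→d16:H7→d17:-→d18:-→d19:-→d20:H7 -> H7
  lookup 1.164.223.253: bits 000000011010010011011111111111 walk d0:-→d1:-→d2:-→d3:-→d4:-→d5:-→d6:-→d7:-→d8:-→d9:-→d10:-→d11:-→d12:-→d13:-→d14:-→d15:-→d16:-→d17:-→d18:-→d19:-→d20:H2→d21:-→d22:-→d23:-→d24:-→d25:-→d26:-→d27:-→d28:H2→d29:H1→d30:H6 -> H6
  + 216.62.78.64/27 (H7) depth=27
  + 216.62.64.0/20 (H6) depth=20
  + 216.48.0.0/12 (H4) depth=12
  lookup 1.164.223.248: bits 00000001101001001101111111111 walk d0:-→d1:-→d2:-→d3:-→d4:-→d5:-→d6:-→d7:-→d8:-→d9:-→d10:-→d11:-→d12:-→d13:-→d14:-→d15:-→d16:-→d17:-→d18:-→d19:-→d20:H2→d21:-→d22:-→d23:-→d24:-→d25:-→d26:-→d27:-→d28:H2→d29:H1 -> H1
  + 216.62.78.80/28 (H6) depth=28
  lookup 1.164.223.252: bits 000000011010010011011111111111 walk d0:-→d1:-→d2:-→d3:-→d4:-→d5:-→d6:-→d7:-→d8:-→d9:-→d10:-→d11:-→d12:-→d13:-→d14:-→d15:-→d16:-→d17:-→d18:-→d19:-→d20:H2→d21:-→d22:-→d23:-→d24:-→d25:-→d26:-→d27:-→d28:H2→d29:H1→d30:H6 -> H6
  + 1.164.220.0/22 (H0) depth=22
  lookup 216.48.4.195: bits 110110000011 walk d0:-→d1:-→d2:-→d3:-→d4:-→d5:-→d6:-→d7:-→d8:-→d9:-→d10:-→d11:-→d12:H4 -> H4
  + 1.0.0.0/8 (H5) depth=8
  + 0.0.0.0/0 (H7) depth=0
  - 216.62.78.0/24 clear@24
  + 216.62.64.0/20 (H7) depth=20
  - 0.0.0.0/0 clear@0
  lookup 216.62.0.12: bits 11011000001111100 walk d0:-→d1:-→d2:-→d3:-→d4:-→d5:-→d6:-→d7:-→d8:-→d9:-→d10:-→d11:-→d12:H4→d13:-→d14:-→d15:-→d16:H7→d17:- -> H7
  + 1.164.220.0/22 (H5) depth=22
  + 216.62.78.84/32 (H4) depth=32
  + 1.160.0.0/11 (H1) depth=11

== LOOKUPS ==
["H6","no-route","H6","H7","H6","H1","H6","H4","H7"]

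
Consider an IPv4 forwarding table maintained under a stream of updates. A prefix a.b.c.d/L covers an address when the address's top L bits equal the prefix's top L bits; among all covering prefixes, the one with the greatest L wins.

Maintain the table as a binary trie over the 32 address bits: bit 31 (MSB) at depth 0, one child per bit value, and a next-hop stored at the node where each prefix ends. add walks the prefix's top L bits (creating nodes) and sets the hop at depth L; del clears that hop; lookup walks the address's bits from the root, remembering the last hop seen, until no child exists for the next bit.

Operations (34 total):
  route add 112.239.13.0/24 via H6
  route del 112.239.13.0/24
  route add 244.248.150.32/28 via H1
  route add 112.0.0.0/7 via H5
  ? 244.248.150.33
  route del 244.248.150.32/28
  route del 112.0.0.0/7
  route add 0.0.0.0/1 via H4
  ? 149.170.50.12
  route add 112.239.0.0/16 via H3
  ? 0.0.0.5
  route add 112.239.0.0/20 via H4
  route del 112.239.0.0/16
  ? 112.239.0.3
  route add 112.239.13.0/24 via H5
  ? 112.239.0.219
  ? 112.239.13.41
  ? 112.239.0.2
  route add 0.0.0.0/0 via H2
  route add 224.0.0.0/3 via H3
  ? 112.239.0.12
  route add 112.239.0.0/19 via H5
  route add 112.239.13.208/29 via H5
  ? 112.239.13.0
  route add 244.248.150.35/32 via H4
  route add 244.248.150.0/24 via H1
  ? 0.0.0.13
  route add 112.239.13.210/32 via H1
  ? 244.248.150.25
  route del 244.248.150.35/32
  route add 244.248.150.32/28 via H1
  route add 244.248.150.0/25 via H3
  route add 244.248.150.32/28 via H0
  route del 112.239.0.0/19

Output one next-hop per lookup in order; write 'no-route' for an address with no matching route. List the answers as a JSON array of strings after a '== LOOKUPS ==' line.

Apply in order:
  add 112.239.13.0/24 -> H6 at depth 24
  del 112.239.13.0/24 (clear depth 24)
  add 244.248.150.32/28 -> H1 at depth 28
  add 112.0.0.0/7 -> H5 at depth 7
  Q 244.248.150.33: descend 1111010011111000100101100010 ; hops seen [H1] ; pick H1
  del 244.248.150.32/28 (clear depth 28)
  del 112.0.0.0/7 (clear depth 7)
  add 0.0.0.0/1 -> H4 at depth 1
  Q 149.170.50.12: descend 1 ; hops seen [∅] ; pick no-route
  add 112.239.0.0/16 -> H3 at depth 16
  Q 0.0.0.5: descend 0 ; hops seen [H4] ; pick H4
  add 112.239.0.0/20 -> H4 at depth 20
  del 112.239.0.0/16 (clear depth 16)
  Q 112.239.0.3: descend 01110000111011110000 ; hops seen [H4,H4] ; pick H4
  add 112.239.13.0/24 -> H5 at depth 24
  Q 112.239.0.219: descend 01110000111011110000 ; hops seen [H4,H4] ; pick H4
  Q 112.239.13.41: descend 011100001110111100001101 ; hops seen [H4,H4,H5] ; pick H5
  Q 112.239.0.2: descend 01110000111011110000 ; hops seen [H4,H4] ; pick H4
  add 0.0.0.0/0 -> H2 at depth 0
  add 224.0.0.0/3 -> H3 at depth 3
  Q 112.239.0.12: descend 01110000111011110000 ; hops seen [H2,H4,H4] ; pick H4
  add 112.239.0.0/19 -> H5 at depth 19
  add 112.239.13.208/29 -> H5 at depth 29
  Q 112.239.13.0: descend 011100001110111100001101 ; hops seen [H2,H4,H5,H4,H5] ; pick H5
  add 244.248.150.35/32 -> H4 at depth 32
  add 244.248.150.0/24 -> H1 at depth 24
  Q 0.0.0.13: descend 0 ; hops seen [H2,H4] ; pick H4
  add 112.239.13.210/32 -> H1 at depth 32
  Q 244.248.150.25: descend 11110100111110001001011000 ; hops seen [H2,H3,H1] ; pick H1
  del 244.248.150.35/32 (clear depth 32)
  add 244.248.150.32/28 -> H1 at depth 28
  add 244.248.150.0/25 -> H3 at depth 25
  add 244.248.150.32/28 -> H0 at depth 28
  del 112.239.0.0/19 (clear depth 19)

== LOOKUPS ==
["H1","no-route","H4","H4","H4","H5","H4","H4","H5","H4","H1"]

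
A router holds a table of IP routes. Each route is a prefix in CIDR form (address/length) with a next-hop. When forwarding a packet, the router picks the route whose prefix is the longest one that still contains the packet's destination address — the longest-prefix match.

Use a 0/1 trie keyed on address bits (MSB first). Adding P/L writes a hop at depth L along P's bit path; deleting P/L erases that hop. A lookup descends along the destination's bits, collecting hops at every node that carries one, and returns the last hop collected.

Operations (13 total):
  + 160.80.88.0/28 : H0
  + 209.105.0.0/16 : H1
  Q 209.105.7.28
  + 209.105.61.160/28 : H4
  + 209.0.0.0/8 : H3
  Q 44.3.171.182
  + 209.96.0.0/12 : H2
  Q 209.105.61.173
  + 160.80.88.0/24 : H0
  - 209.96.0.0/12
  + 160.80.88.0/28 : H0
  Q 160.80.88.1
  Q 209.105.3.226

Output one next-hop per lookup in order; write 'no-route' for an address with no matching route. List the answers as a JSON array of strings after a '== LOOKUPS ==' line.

Trace:
  + 160.80.88.0/28 (H0) depth=28
  + 209.105.0.0/16 (H1) depth=16
  ? 209.105.7.28  path d0:-→d1:-→d2:-→d3:-→d4:-→d5:-→d6:-→d7:-→d8:-→d9:-→d10:-→d11:-→d12:-→d13:-→d14:-→d15:-→d16:H1  best=H1
  + 209.105.61.160/28 (H4) depth=28
  + 209.0.0.0/8 (H3) depth=8
  ? 44.3.171.182  path d0:-  best=no-route
  + 209.96.0.0/12 (H2) depth=12
  ? 209.105.61.173  path d0:-→d1:-→d2:-→d3:-→d4:-→d5:-→d6:-→d7:-→d8:H3→d9:-→d10:-→d11:-→d12:H2→d13:-→d14:-→d15:-→d16:H1→d17:-→d18:-→d19:-→d20:-→d21:-→d22:-→d23:-→d24:-→d25:-→d26:-→d27:-→d28:H4  best=H4
  + 160.80.88.0/24 (H0) depth=24
  - 209.96.0.0/12 clear@12
  + 160.80.88.0/28 (H0) depth=28
  ? 160.80.88.1  path d0:-→d1:-→d2:-→d3:-→d4:-→d5:-→d6:-→d7:-→d8:-→d9:-→d10:-→d11:-→d12:-→d13:-→d14:-→d15:-→d16:-→d17:-→d18:-→d19:-→d20:-→d21:-→d22:-→d23:-→d24:H0→d25:-→d26:-→d27:-→d28:H0  best=H0
  ? 209.105.3.226  path d0:-→d1:-→d2:-→d3:-→d4:-→d5:-→d6:-→d7:-→d8:H3→d9:-→d10:-→d11:-→d12:-→d13:-→d14:-→d15:-→d16:H1→d17:-→d18:-  best=H1

== LOOKUPS ==
["H1","no-route","H4","H0","H1"]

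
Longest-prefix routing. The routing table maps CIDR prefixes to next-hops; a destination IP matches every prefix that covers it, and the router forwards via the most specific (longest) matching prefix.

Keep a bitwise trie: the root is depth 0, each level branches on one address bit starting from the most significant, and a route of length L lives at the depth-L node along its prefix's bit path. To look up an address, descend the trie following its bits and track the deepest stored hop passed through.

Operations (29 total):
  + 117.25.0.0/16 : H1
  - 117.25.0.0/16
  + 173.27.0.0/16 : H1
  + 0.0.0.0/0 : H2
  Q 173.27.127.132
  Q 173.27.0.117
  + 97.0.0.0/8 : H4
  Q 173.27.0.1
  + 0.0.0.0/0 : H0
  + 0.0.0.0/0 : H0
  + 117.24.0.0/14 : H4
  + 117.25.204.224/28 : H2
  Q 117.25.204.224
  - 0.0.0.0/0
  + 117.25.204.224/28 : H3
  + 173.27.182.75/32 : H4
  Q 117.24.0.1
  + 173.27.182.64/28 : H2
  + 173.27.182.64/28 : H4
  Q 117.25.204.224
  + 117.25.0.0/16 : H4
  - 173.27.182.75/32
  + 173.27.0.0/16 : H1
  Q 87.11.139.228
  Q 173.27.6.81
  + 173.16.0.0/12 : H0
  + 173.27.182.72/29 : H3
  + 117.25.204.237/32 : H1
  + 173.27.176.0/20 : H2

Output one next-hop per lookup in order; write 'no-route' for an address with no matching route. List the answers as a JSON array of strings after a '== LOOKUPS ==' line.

Trace:
  + 117.25.0.0/16 (H1) depth=16
  del 117.25.0.0/16 (clear depth 16)
  + 173.27.0.0/16 (H1) depth=16
  + 0.0.0.0/0 (H2) depth=0
  lookup 173.27.127.132: bits 1010110100011011 walk d0:H2→d1:-→d2:-→d3:-→d4:-→d5:-→d6:-→d7:-→d8:-→d9:-→d10:-→d11:-→d12:-→d13:-→d14:-→d15:-→d16:H1 -> H1
  lookup 173.27.0.117: bits 1010110100011011 walk d0:H2→d1:-→d2:-→d3:-→d4:-→d5:-→d6:-→d7:-→d8:-→d9:-→d10:-→d11:-→d12:-→d13:-→d14:-→d15:-→d16:H1 -> H1
  + 97.0.0.0/8 (H4) depth=8
  lookup 173.27.0.1: bits 1010110100011011 walk d0:H2→d1:-→d2:-→d3:-→d4:-→d5:-→d6:-→d7:-→d8:-→d9:-→d10:-→d11:-→d12:-→d13:-→d14:-→d15:-→d16:H1 -> H1
  + 0.0.0.0/0 (H0) depth=0
  + 0.0.0.0/0 (H0) depth=0
  + 117.24.0.0/14 (H4) depth=14
  + 117.25.204.224/28 (H2) depth=28
  lookup 117.25.204.224: bits 0111010100011001110011001110 walk d0:H0→d1:-→d2:-→d3:-→d4:-→d5:-→d6:-→d7:-→d8:-→d9:-→d10:-→d11:-→d12:-→d13:-→d14:H4→d15:-→d16:-→d17:-→d18:-→d19:-→d20:-→d21:-→d22:-→d23:-→d24:-→d25:-→d26:-→d27:-→d28:H2 -> H2
  del 0.0.0.0/0 (clear depth 0)
  + 117.25.204.224/28 (H3) depth=28
  + 173.27.182.75/32 (H4) depth=32
  lookup 117.24.0.1: bits 011101010001100 walk d0:-→d1:-→d2:-→d3:-→d4:-→d5:-→d6:-→d7:-→d8:-→d9:-→d10:-→d11:-→d12:-→d13:-→d14:H4→d15:- -> H4
  + 173.27.182.64/28 (H2) depth=28
  + 173.27.182.64/28 (H4) depth=28
  lookup 117.25.204.224: bits 0111010100011001110011001110 walk d0:-→d1:-→d2:-→d3:-→d4:-→d5:-→d6:-→d7:-→d8:-→d9:-→d10:-→d11:-→d12:-→d13:-→d14:H4→d15:-→d16:-→d17:-→d18:-→d19:-→d20:-→d21:-→d22:-→d23:-→d24:-→d25:-→d26:-→d27:-→d28:H3 -> H3
  + 117.25.0.0/16 (H4) depth=16
  del 173.27.182.75/32 (clear depth 32)
  + 173.27.0.0/16 (H1) depth=16
  lookup 87.11.139.228: bits 01 walk d0:-→d1:-→d2:- -> no-route
  lookup 173.27.6.81: bits 1010110100011011 walk d0:-→d1:-→d2:-→d3:-→d4:-→d5:-→d6:-→d7:-→d8:-→d9:-→d10:-→d11:-→d12:-→d13:-→d14:-→d15:-→d16:H1 -> H1
  + 173.16.0.0/12 (H0) depth=12
  + 173.27.182.72/29 (H3) depth=29
  + 117.25.204.237/32 (H1) depth=32
  + 173.27.176.0/20 (H2) depth=20

== LOOKUPS ==
["H1","H1","H1","H2","H4","H3","no-route","H1"]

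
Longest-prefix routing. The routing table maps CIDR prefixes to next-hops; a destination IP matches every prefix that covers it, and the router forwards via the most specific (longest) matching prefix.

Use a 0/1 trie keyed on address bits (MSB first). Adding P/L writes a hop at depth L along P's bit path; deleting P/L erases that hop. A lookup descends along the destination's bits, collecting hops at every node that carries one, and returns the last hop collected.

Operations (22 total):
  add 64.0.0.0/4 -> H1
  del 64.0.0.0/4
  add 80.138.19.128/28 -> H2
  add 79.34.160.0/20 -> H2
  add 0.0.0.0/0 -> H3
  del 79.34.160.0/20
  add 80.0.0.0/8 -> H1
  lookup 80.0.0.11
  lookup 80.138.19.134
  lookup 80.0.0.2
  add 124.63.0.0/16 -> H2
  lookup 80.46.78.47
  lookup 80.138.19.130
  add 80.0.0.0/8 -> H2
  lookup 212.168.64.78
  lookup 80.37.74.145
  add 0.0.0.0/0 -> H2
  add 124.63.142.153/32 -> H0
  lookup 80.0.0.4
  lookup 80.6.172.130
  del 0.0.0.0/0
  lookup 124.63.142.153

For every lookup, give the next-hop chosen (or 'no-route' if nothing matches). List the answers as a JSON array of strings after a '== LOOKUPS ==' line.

Process each operation:
  + 64.0.0.0/4 (H1) depth=4
  - 64.0.0.0/4 clear@4
  + 80.138.19.128/28 (H2) depth=28
  + 79.34.160.0/20 (H2) depth=20
  + 0.0.0.0/0 (H3) depth=0
  - 79.34.160.0/20 clear@20
  + 80.0.0.0/8 (H1) depth=8
  lookup 80.0.0.11: bits 01010000 walk d0:H3→d1:-→d2:-→d3:-→d4:-→d5:-→d6:-→d7:-→d8:H1 -> H1
  lookup 80.138.19.134: bits 0101000010001010000100111000 walk d0:H3→d1:-→d2:-→d3:-→d4:-→d5:-→d6:-→d7:-→d8:H1→d9:-→d10:-→d11:-→d12:-→d13:-→d14:-→d15:-→d16:-→d17:-→d18:-→d19:-→d20:-→d21:-→d22:-→d23:-→d24:-→d25:-→d26:-→d27:-→d28:H2 -> H2
  lookup 80.0.0.2: bits 01010000 walk d0:H3→d1:-→d2:-→d3:-→d4:-→d5:-→d6:-→d7:-→d8:H1 -> H1
  + 124.63.0.0/16 (H2) depth=16
  lookup 80.46.78.47: bits 01010000 walk d0:H3→d1:-→d2:-→d3:-→d4:-→d5:-→d6:-→d7:-→d8:H1 -> H1
  lookup 80.138.19.130: bits 0101000010001010000100111000 walk d0:H3→d1:-→d2:-→d3:-→d4:-→d5:-→d6:-→d7:-→d8:H1→d9:-→d10:-→d11:-→d12:-→d13:-→d14:-→d15:-→d16:-→d17:-→d18:-→d19:-→d20:-→d21:-→d22:-→d23:-→d24:-→d25:-→d26:-→d27:-→d28:H2 -> H2
  + 80.0.0.0/8 (H2) depth=8
  lookup 212.168.64.78: bits ε walk d0:H3 -> H3
  lookup 80.37.74.145: bits 01010000 walk d0:H3→d1:-→d2:-→d3:-→d4:-→d5:-→d6:-→d7:-→d8:H2 -> H2
  + 0.0.0.0/0 (H2) depth=0
  + 124.63.142.153/32 (H0) depth=32
  lookup 80.0.0.4: bits 01010000 walk d0:H2→d1:-→d2:-→d3:-→d4:-→d5:-→d6:-→d7:-→d8:H2 -> H2
  lookup 80.6.172.130: bits 01010000 walk d0:H2→d1:-→d2:-→d3:-→d4:-→d5:-→d6:-→d7:-→d8:H2 -> H2
  - 0.0.0.0/0 clear@0
  lookup 124.63.142.153: bits 01111100001111111000111010011001 walk d0:-→d1:-→d2:-→d3:-→d4:-→d5:-→d6:-→d7:-→d8:-→d9:-→d10:-→d11:-→d12:-→d13:-→d14:-→d15:-→d16:H2→d17:-→d18:-→d19:-→d20:-→d21:-→d22:-→d23:-→d24:-→d25:-→d26:-→d27:-→d28:-→d29:-→d30:-→d31:-→d32:H0 -> H0

== LOOKUPS ==
["H1","H2","H1","H1","H2","H3","H2","H2","H2","H0"]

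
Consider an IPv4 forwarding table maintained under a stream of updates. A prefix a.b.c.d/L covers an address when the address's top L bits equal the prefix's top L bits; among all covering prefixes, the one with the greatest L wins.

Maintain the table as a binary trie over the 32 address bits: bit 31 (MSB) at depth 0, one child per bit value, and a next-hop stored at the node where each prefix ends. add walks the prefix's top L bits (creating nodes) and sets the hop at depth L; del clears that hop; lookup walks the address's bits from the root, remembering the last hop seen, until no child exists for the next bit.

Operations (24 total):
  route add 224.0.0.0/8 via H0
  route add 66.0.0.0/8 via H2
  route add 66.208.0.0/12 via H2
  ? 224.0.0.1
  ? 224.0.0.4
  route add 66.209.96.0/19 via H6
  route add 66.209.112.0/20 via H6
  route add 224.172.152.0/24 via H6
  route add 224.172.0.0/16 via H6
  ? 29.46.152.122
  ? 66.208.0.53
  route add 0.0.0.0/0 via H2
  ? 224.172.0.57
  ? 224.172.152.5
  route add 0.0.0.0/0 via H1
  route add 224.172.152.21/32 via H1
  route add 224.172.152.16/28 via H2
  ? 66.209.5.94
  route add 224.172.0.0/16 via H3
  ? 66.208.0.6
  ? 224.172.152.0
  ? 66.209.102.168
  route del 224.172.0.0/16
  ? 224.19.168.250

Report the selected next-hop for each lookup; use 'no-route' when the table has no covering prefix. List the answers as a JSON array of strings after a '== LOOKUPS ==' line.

Apply in order:
  add 224.0.0.0/8 -> H0 at depth 8
  add 66.0.0.0/8 -> H2 at depth 8
  add 66.208.0.0/12 -> H2 at depth 12
  Q 224.0.0.1: descend 11100000 ; hops seen [H0] ; pick H0
  Q 224.0.0.4: descend 11100000 ; hops seen [H0] ; pick H0
  add 66.209.96.0/19 -> H6 at depth 19
  add 66.209.112.0/20 -> H6 at depth 20
  add 224.172.152.0/24 -> H6 at depth 24
  add 224.172.0.0/16 -> H6 at depth 16
  Q 29.46.152.122: descend 0 ; hops seen [∅] ; pick no-route
  Q 66.208.0.53: descend 010000101101000 ; hops seen [H2,H2] ; pick H2
  add 0.0.0.0/0 -> H2 at depth 0
  Q 224.172.0.57: descend 1110000010101100 ; hops seen [H2,H0,H6] ; pick H6
  Q 224.172.152.5: descend 111000001010110010011000 ; hops seen [H2,H0,H6,H6] ; pick H6
  add 0.0.0.0/0 -> H1 at depth 0
  add 224.172.152.21/32 -> H1 at depth 32
  add 224.172.152.16/28 -> H2 at depth 28
  Q 66.209.5.94: descend 01000010110100010 ; hops seen [H1,H2,H2] ; pick H2
  add 224.172.0.0/16 -> H3 at depth 16
  Q 66.208.0.6: descend 010000101101000 ; hops seen [H1,H2,H2] ; pick H2
  Q 224.172.152.0: descend 111000001010110010011000000 ; hops seen [H1,H0,H3,H6] ; pick H6
  Q 66.209.102.168: descend 0100001011010001011 ; hops seen [H1,H2,H2,H6] ; pick H6
  del 224.172.0.0/16 (clear depth 16)
  Q 224.19.168.250: descend 11100000 ; hops seen [H1,H0] ; pick H0

== LOOKUPS ==
["H0","H0","no-route","H2","H6","H6","H2","H2","H6","H6","H0"]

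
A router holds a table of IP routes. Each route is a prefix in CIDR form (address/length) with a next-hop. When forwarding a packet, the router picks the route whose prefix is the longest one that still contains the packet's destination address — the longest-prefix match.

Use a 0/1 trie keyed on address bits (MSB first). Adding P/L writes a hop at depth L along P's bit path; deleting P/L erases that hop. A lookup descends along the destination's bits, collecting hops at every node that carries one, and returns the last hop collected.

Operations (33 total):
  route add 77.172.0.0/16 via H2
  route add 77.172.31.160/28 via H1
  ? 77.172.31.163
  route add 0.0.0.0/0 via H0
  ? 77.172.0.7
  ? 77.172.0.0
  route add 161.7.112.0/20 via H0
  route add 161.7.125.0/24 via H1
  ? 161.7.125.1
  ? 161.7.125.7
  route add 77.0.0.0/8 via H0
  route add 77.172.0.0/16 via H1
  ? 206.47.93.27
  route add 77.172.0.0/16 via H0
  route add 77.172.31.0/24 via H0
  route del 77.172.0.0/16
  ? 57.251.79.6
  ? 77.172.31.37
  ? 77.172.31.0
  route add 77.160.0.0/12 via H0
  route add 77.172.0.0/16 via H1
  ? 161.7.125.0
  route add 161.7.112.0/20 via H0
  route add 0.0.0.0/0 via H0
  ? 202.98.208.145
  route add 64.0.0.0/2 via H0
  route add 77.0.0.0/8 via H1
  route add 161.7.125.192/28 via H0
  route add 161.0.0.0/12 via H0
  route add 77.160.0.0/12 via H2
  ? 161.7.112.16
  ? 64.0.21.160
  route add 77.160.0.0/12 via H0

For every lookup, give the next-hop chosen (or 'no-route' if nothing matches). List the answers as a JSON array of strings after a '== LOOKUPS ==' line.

Trace:
  add 77.172.0.0/16 -> H2 at depth 16
  add 77.172.31.160/28 -> H1 at depth 28
  ? 77.172.31.163  path d0:-→d1:-→d2:-→d3:-→d4:-→d5:-→d6:-→d7:-→d8:-→d9:-→d10:-→d11:-→d12:-→d13:-→d14:-→d15:-→d16:H2→d17:-→d18:-→d19:-→d20:-→d21:-→d22:-→d23:-→d24:-→d25:-→d26:-→d27:-→d28:H1  best=H1
  add 0.0.0.0/0 -> H0 at depth 0
  ? 77.172.0.7  path d0:H0→d1:-→d2:-→d3:-→d4:-→d5:-→d6:-→d7:-→d8:-→d9:-→d10:-→d11:-→d12:-→d13:-→d14:-→d15:-→d16:H2→d17:-→d18:-→d19:-  best=H2
  ? 77.172.0.0  path d0:H0→d1:-→d2:-→d3:-→d4:-→d5:-→d6:-→d7:-→d8:-→d9:-→d10:-→d11:-→d12:-→d13:-→d14:-→d15:-→d16:H2→d17:-→d18:-→d19:-  best=H2
  add 161.7.112.0/20 -> H0 at depth 20
  add 161.7.125.0/24 -> H1 at depth 24
  ? 161.7.125.1  path d0:H0→d1:-→d2:-→d3:-→d4:-→d5:-→d6:-→d7:-→d8:-→d9:-→d10:-→d11:-→d12:-→d13:-→d14:-→d15:-→d16:-→d17:-→d18:-→d19:-→d20:H0→d21:-→d22:-→d23:-→d24:H1  best=H1
  ? 161.7.125.7  path d0:H0→d1:-→d2:-→d3:-→d4:-→d5:-→d6:-→d7:-→d8:-→d9:-→d10:-→d11:-→d12:-→d13:-→d14:-→d15:-→d16:-→d17:-→d18:-→d19:-→d20:H0→d21:-→d22:-→d23:-→d24:H1  best=H1
  add 77.0.0.0/8 -> H0 at depth 8
  add 77.172.0.0/16 -> H1 at depth 16
  ? 206.47.93.27  path d0:H0→d1:-  best=H0
  add 77.172.0.0/16 -> H0 at depth 16
  add 77.172.31.0/24 -> H0 at depth 24
  del 77.172.0.0/16 (clear depth 16)
  ? 57.251.79.6  path d0:H0→d1:-  best=H0
  ? 77.172.31.37  path d0:H0→d1:-→d2:-→d3:-→d4:-→d5:-→d6:-→d7:-→d8:H0→d9:-→d10:-→d11:-→d12:-→d13:-→d14:-→d15:-→d16:-→d17:-→d18:-→d19:-→d20:-→d21:-→d22:-→d23:-→d24:H0  best=H0
  ? 77.172.31.0  path d0:H0→d1:-→d2:-→d3:-→d4:-→d5:-→d6:-→d7:-→d8:H0→d9:-→d10:-→d11:-→d12:-→d13:-→d14:-→d15:-→d16:-→d17:-→d18:-→d19:-→d20:-→d21:-→d22:-→d23:-→d24:H0  best=H0
  add 77.160.0.0/12 -> H0 at depth 12
  add 77.172.0.0/16 -> H1 at depth 16
  ? 161.7.125.0  path d0:H0→d1:-→d2:-→d3:-→d4:-→d5:-→d6:-→d7:-→d8:-→d9:-→d10:-→d11:-→d12:-→d13:-→d14:-→d15:-→d16:-→d17:-→d18:-→d19:-→d20:H0→d21:-→d22:-→d23:-→d24:H1  best=H1
  add 161.7.112.0/20 -> H0 at depth 20
  add 0.0.0.0/0 -> H0 at depth 0
  ? 202.98.208.145  path d0:H0→d1:-  best=H0
  add 64.0.0.0/2 -> H0 at depth 2
  add 77.0.0.0/8 -> H1 at depth 8
  add 161.7.125.192/28 -> H0 at depth 28
  add 161.0.0.0/12 -> H0 at depth 12
  add 77.160.0.0/12 -> H2 at depth 12
  ? 161.7.112.16  path d0:H0→d1:-→d2:-→d3:-→d4:-→d5:-→d6:-→d7:-→d8:-→d9:-→d10:-→d11:-→d12:H0→d13:-→d14:-→d15:-→d16:-→d17:-→d18:-→d19:-→d20:H0  best=H0
  ? 64.0.21.160  path d0:H0→d1:-→d2:H0→d3:-→d4:-  best=H0
  add 77.160.0.0/12 -> H0 at depth 12

== LOOKUPS ==
["H1","H2","H2","H1","H1","H0","H0","H0","H0","H1","H0","H0","H0"]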